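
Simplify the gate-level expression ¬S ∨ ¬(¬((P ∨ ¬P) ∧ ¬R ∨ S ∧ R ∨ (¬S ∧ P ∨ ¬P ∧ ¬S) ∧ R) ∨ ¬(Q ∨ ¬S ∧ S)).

¬S ∨ ¬(¬((P ∨ ¬P) ∧ ¬R ∨ S ∧ R ∨ (¬S ∧ P ∨ ¬P ∧ ¬S) ∧ R) ∨ ¬(Q ∨ ¬S ∧ S))
= ¬S ∨ ¬(¬(¬R ∨ S ∧ R ∨ (¬S ∧ P ∨ ¬P ∧ ¬S) ∧ R) ∨ ¬(Q ∨ ¬S ∧ S))   (complement / identity)
= ¬S ∨ ¬(¬(¬R ∨ S ∧ R ∨ (¬S ∧ P ∨ ¬P ∧ ¬S) ∧ R) ∨ ¬Q)   (complement / identity)
= ¬S ∨ ¬(¬(¬R ∨ S ∧ R ∨ ¬S ∧ R) ∨ ¬Q)   (distribution)
= ¬S ∨ ¬(¬(¬R ∨ R) ∨ ¬Q)   (distribution)
= ¬S ∨ (¬R ∨ R) ∧ Q   (De Morgan)
= ¬S ∨ Q   (complement / identity)

¬S ∨ Q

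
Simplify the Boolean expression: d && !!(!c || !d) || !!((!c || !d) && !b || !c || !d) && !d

!c || !d

d && !!(!c || !d) || !!((!c || !d) && !b || !c || !d) && !d
= d && !!(!c || !d) || !!(!c || !d) && !d   (absorption)
= !!(!c || !d)   (distribution)
= !c || !d   (double negation)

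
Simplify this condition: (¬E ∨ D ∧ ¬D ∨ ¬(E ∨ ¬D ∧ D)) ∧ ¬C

(¬E ∨ D ∧ ¬D ∨ ¬(E ∨ ¬D ∧ D)) ∧ ¬C
= (¬E ∨ ¬(E ∨ ¬D ∧ D)) ∧ ¬C   — complement / identity
= (¬E ∨ ¬E) ∧ ¬C   — complement / identity
= ¬E ∧ ¬C   — idempotence

¬E ∧ ¬C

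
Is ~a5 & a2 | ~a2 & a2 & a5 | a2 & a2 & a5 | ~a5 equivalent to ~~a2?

No

E1: ~a5 & a2 | ~a2 & a2 & a5 | a2 & a2 & a5 | ~a5
    = ~a5 & a2 | a2 & a5 | ~a5   (distribution)
    = a2 | ~a5   (distribution)
E2: ~~a2
    = a2   (double negation)
These differ: at a2=0, a5=0, E1 = 1 but E2 = 0.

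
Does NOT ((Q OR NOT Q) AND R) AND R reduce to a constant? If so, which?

yes, False

NOT ((Q OR NOT Q) AND R) AND R
= NOT R AND R   (complement / identity)
= FALSE   (complement)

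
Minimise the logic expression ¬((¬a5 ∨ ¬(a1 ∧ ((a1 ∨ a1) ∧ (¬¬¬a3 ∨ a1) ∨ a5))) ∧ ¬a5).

¬((¬a5 ∨ ¬(a1 ∧ ((a1 ∨ a1) ∧ (¬¬¬a3 ∨ a1) ∨ a5))) ∧ ¬a5)
= ¬((¬a5 ∨ ¬(a1 ∧ (a1 ∧ ¬¬¬a3 ∨ a1 ∨ a5))) ∧ ¬a5)   [distribution]
= ¬((¬a5 ∨ ¬(a1 ∧ (a1 ∧ ¬a3 ∨ a1 ∨ a5))) ∧ ¬a5)   [double negation]
= ¬((¬a5 ∨ ¬(a1 ∧ (a1 ∨ a5))) ∧ ¬a5)   [absorption]
= ¬((¬a5 ∨ ¬a1) ∧ ¬a5)   [absorption]
= ¬¬a5   [absorption]
= a5   [double negation]

a5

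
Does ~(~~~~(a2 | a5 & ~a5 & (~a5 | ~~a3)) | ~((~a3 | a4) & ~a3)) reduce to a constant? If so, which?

~(~~~~(a2 | a5 & ~a5 & (~a5 | ~~a3)) | ~((~a3 | a4) & ~a3))
= ~~~(a2 | a5 & ~a5 & (~a5 | ~~a3)) & (~a3 | a4) & ~a3   — De Morgan
= ~~~(a2 | a5 & ~a5 & (~a5 | a3)) & (~a3 | a4) & ~a3   — double negation
= ~~~(a2 | a5 & ~a5) & (~a3 | a4) & ~a3   — absorption
= ~~~(a2 | a5 & ~a5) & ~a3   — absorption
= ~(a2 | a5 & ~a5) & ~a3   — double negation
= ~a2 & ~a3   — complement / identity
This depends on a2, a3, so it is not a constant.

no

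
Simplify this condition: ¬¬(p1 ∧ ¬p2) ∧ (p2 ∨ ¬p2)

p1 ∧ ¬p2

¬¬(p1 ∧ ¬p2) ∧ (p2 ∨ ¬p2)
= ¬¬(p1 ∧ ¬p2)   — complement / identity
= p1 ∧ ¬p2   — double negation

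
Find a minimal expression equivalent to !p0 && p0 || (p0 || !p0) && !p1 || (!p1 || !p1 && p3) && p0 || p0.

!p0 && p0 || (p0 || !p0) && !p1 || (!p1 || !p1 && p3) && p0 || p0
= !p0 && p0 || (p0 || !p0) && !p1 || !p1 && p0 || p0   [absorption]
= (p0 || !p0) && !p1 || !p1 && p0 || p0   [complement / identity]
= !p1 || !p1 && p0 || p0   [complement / identity]
= !p1 || p0   [absorption]

!p1 || p0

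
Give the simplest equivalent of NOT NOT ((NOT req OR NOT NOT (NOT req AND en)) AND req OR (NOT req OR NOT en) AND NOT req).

NOT NOT ((NOT req OR NOT NOT (NOT req AND en)) AND req OR (NOT req OR NOT en) AND NOT req)
= NOT NOT ((NOT req OR NOT NOT (NOT req AND en)) AND req OR NOT req)
= NOT NOT ((NOT req OR NOT req AND en) AND req OR NOT req)
= NOT NOT (NOT req AND req OR NOT req)
= NOT NOT NOT req
= NOT req

NOT req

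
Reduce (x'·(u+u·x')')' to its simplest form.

(x'·(u+u·x')')'
= x+u+u·x'
= x+u

x+u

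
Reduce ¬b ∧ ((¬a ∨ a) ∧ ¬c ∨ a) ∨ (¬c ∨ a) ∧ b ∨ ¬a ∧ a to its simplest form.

¬c ∨ a

¬b ∧ ((¬a ∨ a) ∧ ¬c ∨ a) ∨ (¬c ∨ a) ∧ b ∨ ¬a ∧ a
= ¬b ∧ (¬c ∨ a) ∨ (¬c ∨ a) ∧ b ∨ ¬a ∧ a   (complement / identity)
= ¬b ∧ (¬c ∨ a) ∨ (¬c ∨ a) ∧ b   (complement / identity)
= ¬c ∨ a   (distribution)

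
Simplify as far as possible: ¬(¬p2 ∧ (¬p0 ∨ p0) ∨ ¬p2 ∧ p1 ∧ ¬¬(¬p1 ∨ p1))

¬(¬p2 ∧ (¬p0 ∨ p0) ∨ ¬p2 ∧ p1 ∧ ¬¬(¬p1 ∨ p1))
= ¬(¬p2 ∧ (¬p0 ∨ p0) ∨ ¬p2 ∧ p1 ∧ (¬p1 ∨ p1))   [double negation]
= ¬(¬p2 ∨ ¬p2 ∧ p1 ∧ (¬p1 ∨ p1))   [complement / identity]
= ¬(¬p2 ∨ ¬p2 ∧ p1)   [complement / identity]
= ¬¬p2   [absorption]
= p2   [double negation]

p2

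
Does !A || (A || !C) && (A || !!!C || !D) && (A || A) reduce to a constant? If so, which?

yes, True

!A || (A || !C) && (A || !!!C || !D) && (A || A)
= !A || (A || !C) && (A || !C || !D) && (A || A)   — double negation
= !A || (A || !C) && (A || A)   — absorption
= !A || (A || !C) && A   — idempotence
= !A || A   — absorption
= true   — complement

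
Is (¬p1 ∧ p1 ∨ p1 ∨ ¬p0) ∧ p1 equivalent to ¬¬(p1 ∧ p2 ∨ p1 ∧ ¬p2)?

E1: (¬p1 ∧ p1 ∨ p1 ∨ ¬p0) ∧ p1
    = (p1 ∨ ¬p0) ∧ p1   (complement / identity)
    = p1   (absorption)
E2: ¬¬(p1 ∧ p2 ∨ p1 ∧ ¬p2)
    = p1 ∧ p2 ∨ p1 ∧ ¬p2   (double negation)
    = p1   (distribution)
Both reduce to p1, so they are equivalent.

Yes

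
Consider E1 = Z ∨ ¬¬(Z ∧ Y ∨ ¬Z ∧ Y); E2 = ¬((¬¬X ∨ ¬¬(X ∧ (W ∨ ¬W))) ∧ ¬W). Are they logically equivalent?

No

E1: Z ∨ ¬¬(Z ∧ Y ∨ ¬Z ∧ Y)
    = Z ∨ ¬¬Y   [distribution]
    = Z ∨ Y   [double negation]
E2: ¬((¬¬X ∨ ¬¬(X ∧ (W ∨ ¬W))) ∧ ¬W)
    = ¬((¬¬X ∨ ¬¬X) ∧ ¬W)   [complement / identity]
    = ¬(¬¬X ∧ ¬W)   [idempotence]
    = ¬X ∨ W   [De Morgan]
These differ: at W=0, X=0, Y=0, Z=0, E1 = 0 but E2 = 1.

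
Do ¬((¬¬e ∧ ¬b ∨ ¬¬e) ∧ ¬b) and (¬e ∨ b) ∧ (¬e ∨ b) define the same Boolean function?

E1: ¬((¬¬e ∧ ¬b ∨ ¬¬e) ∧ ¬b)
    = ¬(¬¬e ∧ ¬b)   — absorption
    = ¬e ∨ b   — De Morgan
E2: (¬e ∨ b) ∧ (¬e ∨ b)
    = ¬e ∨ b   — idempotence
Both reduce to ¬e ∨ b, so they are equivalent.

Yes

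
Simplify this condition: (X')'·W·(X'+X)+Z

X·W+Z

(X')'·W·(X'+X)+Z
= (X')'·W+Z   — complement / identity
= X·W+Z   — double negation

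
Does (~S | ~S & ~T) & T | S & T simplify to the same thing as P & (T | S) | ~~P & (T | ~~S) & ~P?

E1: (~S | ~S & ~T) & T | S & T
    = ~S & T | S & T   — absorption
    = T   — distribution
E2: P & (T | S) | ~~P & (T | ~~S) & ~P
    = P & (T | S) | ~~P & (T | S) & ~P   — double negation
    = P & (T | S) | P & (T | S) & ~P   — double negation
    = P & (T | S)   — absorption
These differ: at P=0, S=1, T=1, E1 = 1 but E2 = 0.

No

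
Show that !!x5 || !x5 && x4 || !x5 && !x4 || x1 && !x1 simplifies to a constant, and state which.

true

!!x5 || !x5 && x4 || !x5 && !x4 || x1 && !x1
= x5 || !x5 && x4 || !x5 && !x4 || x1 && !x1   (double negation)
= x5 || !x5 || x1 && !x1   (distribution)
= x5 || !x5   (complement / identity)
= true   (complement)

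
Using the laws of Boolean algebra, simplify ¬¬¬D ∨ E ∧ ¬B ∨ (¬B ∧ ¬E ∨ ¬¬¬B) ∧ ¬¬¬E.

¬D ∨ ¬B

¬¬¬D ∨ E ∧ ¬B ∨ (¬B ∧ ¬E ∨ ¬¬¬B) ∧ ¬¬¬E
= ¬¬¬D ∨ E ∧ ¬B ∨ (¬B ∧ ¬E ∨ ¬B) ∧ ¬¬¬E   (double negation)
= ¬¬¬D ∨ E ∧ ¬B ∨ (¬B ∧ ¬E ∨ ¬B) ∧ ¬E   (double negation)
= ¬D ∨ E ∧ ¬B ∨ (¬B ∧ ¬E ∨ ¬B) ∧ ¬E   (double negation)
= ¬D ∨ E ∧ ¬B ∨ ¬B ∧ ¬E   (absorption)
= ¬D ∨ ¬B   (distribution)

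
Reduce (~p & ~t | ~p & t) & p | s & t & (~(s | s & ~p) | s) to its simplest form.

(~p & ~t | ~p & t) & p | s & t & (~(s | s & ~p) | s)
= ~p & p | s & t & (~(s | s & ~p) | s)   (distribution)
= ~p & p | s & t & (~s | s)   (absorption)
= s & t & (~s | s)   (complement / identity)
= s & t   (complement / identity)

s & t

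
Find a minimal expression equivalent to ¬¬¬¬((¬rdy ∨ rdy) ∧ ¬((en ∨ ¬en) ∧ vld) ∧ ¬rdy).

¬¬¬¬((¬rdy ∨ rdy) ∧ ¬((en ∨ ¬en) ∧ vld) ∧ ¬rdy)
= ¬¬¬¬((¬rdy ∨ rdy) ∧ ¬vld ∧ ¬rdy)   [complement / identity]
= ¬¬((¬rdy ∨ rdy) ∧ ¬vld ∧ ¬rdy)   [double negation]
= (¬rdy ∨ rdy) ∧ ¬vld ∧ ¬rdy   [double negation]
= ¬vld ∧ ¬rdy   [complement / identity]

¬vld ∧ ¬rdy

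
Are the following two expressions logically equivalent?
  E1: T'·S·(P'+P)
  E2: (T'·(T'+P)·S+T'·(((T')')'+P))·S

Yes

E1: T'·S·(P'+P)
    = T'·S   — complement / identity
E2: (T'·(T'+P)·S+T'·(((T')')'+P))·S
    = (T'·(T'+P)·S+T'·(T'+P))·S   — double negation
    = T'·(T'+P)·S   — absorption
    = T'·S   — absorption
Both reduce to T'·S, so they are equivalent.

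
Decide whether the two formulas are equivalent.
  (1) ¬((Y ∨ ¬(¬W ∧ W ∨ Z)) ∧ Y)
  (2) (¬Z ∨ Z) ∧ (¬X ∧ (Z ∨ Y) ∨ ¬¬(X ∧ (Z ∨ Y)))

E1: ¬((Y ∨ ¬(¬W ∧ W ∨ Z)) ∧ Y)
    = ¬((Y ∨ ¬Z) ∧ Y)   [complement / identity]
    = ¬Y   [absorption]
E2: (¬Z ∨ Z) ∧ (¬X ∧ (Z ∨ Y) ∨ ¬¬(X ∧ (Z ∨ Y)))
    = (¬Z ∨ Z) ∧ (¬X ∧ (Z ∨ Y) ∨ X ∧ (Z ∨ Y))   [double negation]
    = ¬X ∧ (Z ∨ Y) ∨ X ∧ (Z ∨ Y)   [complement / identity]
    = Z ∨ Y   [distribution]
These differ: at W=0, X=0, Y=1, Z=1, E1 = 0 but E2 = 1.

No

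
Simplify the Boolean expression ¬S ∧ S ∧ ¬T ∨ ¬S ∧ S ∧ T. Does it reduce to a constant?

¬S ∧ S ∧ ¬T ∨ ¬S ∧ S ∧ T
= ¬S ∧ S ∧ (¬T ∨ T)   [distribution]
= ¬S ∧ S   [complement / identity]
= False   [complement]

False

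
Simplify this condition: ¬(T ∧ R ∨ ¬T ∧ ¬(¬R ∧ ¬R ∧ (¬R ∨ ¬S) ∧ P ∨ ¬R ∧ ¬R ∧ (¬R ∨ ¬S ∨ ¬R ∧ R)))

¬R

¬(T ∧ R ∨ ¬T ∧ ¬(¬R ∧ ¬R ∧ (¬R ∨ ¬S) ∧ P ∨ ¬R ∧ ¬R ∧ (¬R ∨ ¬S ∨ ¬R ∧ R)))
= ¬(T ∧ R ∨ ¬T ∧ ¬(¬R ∧ ¬R ∧ (¬R ∨ ¬S) ∧ P ∨ ¬R ∧ ¬R ∧ (¬R ∨ ¬S)))   — complement / identity
= ¬(T ∧ R ∨ ¬T ∧ ¬(¬R ∧ ¬R ∧ (¬R ∨ ¬S)))   — absorption
= ¬(T ∧ R ∨ ¬T ∧ ¬(¬R ∧ ¬R))   — absorption
= ¬(T ∧ R ∨ ¬T ∧ ¬¬R)   — idempotence
= ¬(T ∧ R ∨ ¬T ∧ R)   — double negation
= ¬R   — distribution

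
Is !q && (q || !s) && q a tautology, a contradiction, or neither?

!q && (q || !s) && q
= !q && q   — absorption
= false   — complement

contradiction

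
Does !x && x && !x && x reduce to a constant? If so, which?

yes, False

!x && x && !x && x
= !x && x   — idempotence
= false   — complement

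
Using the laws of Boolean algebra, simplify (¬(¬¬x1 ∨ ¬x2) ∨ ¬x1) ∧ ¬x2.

¬x1 ∧ ¬x2

(¬(¬¬x1 ∨ ¬x2) ∨ ¬x1) ∧ ¬x2
= (¬x1 ∧ x2 ∨ ¬x1) ∧ ¬x2   [De Morgan]
= ¬x1 ∧ ¬x2   [absorption]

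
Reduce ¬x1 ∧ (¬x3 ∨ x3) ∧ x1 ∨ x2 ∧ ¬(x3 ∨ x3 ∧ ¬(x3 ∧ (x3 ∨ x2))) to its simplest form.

x2 ∧ ¬x3

¬x1 ∧ (¬x3 ∨ x3) ∧ x1 ∨ x2 ∧ ¬(x3 ∨ x3 ∧ ¬(x3 ∧ (x3 ∨ x2)))
= ¬x1 ∧ (¬x3 ∨ x3) ∧ x1 ∨ x2 ∧ ¬(x3 ∨ x3 ∧ ¬x3)   (absorption)
= ¬x1 ∧ x1 ∨ x2 ∧ ¬(x3 ∨ x3 ∧ ¬x3)   (complement / identity)
= x2 ∧ ¬(x3 ∨ x3 ∧ ¬x3)   (complement / identity)
= x2 ∧ ¬x3   (complement / identity)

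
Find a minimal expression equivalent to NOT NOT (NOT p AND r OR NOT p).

NOT NOT (NOT p AND r OR NOT p)
= NOT NOT NOT p   (absorption)
= NOT p   (double negation)

NOT p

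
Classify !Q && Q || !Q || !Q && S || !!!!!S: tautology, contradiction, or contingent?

!Q && Q || !Q || !Q && S || !!!!!S
= !Q && Q || !Q || !Q && S || !!!S   (double negation)
= !Q || !Q && S || !!!S   (complement / identity)
= !Q || !!!S   (absorption)
= !Q || !S   (double negation)
This depends on Q, S, so it is not a constant.

contingent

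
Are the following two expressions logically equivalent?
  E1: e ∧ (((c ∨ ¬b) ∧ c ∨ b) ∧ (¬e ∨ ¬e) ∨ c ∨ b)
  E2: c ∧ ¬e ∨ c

No

E1: e ∧ (((c ∨ ¬b) ∧ c ∨ b) ∧ (¬e ∨ ¬e) ∨ c ∨ b)
    = e ∧ (((c ∨ ¬b) ∧ c ∨ b) ∧ ¬e ∨ c ∨ b)   (idempotence)
    = e ∧ ((c ∨ b) ∧ ¬e ∨ c ∨ b)   (absorption)
    = e ∧ (c ∨ b)   (absorption)
E2: c ∧ ¬e ∨ c
    = c   (absorption)
These differ: at b=1, c=1, e=0, E1 = 0 but E2 = 1.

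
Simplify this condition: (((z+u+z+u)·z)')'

(((z+u+z+u)·z)')'
= (z+u+z+u)·z   (double negation)
= (z+u)·z   (idempotence)
= z   (absorption)

z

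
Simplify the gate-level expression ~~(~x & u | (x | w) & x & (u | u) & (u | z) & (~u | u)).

~~(~x & u | (x | w) & x & (u | u) & (u | z) & (~u | u))
= ~~(~x & u | (x | w) & x & (u | u) & (u | z))   — complement / identity
= ~~(~x & u | (x | w) & x & (u & z | u))   — distribution
= ~~(~x & u | (x | w) & x & u)   — absorption
= ~~(~x & u | x & u)   — absorption
= ~~u   — distribution
= u   — double negation

u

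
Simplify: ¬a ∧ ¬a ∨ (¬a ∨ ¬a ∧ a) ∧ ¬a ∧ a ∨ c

¬a ∨ c

¬a ∧ ¬a ∨ (¬a ∨ ¬a ∧ a) ∧ ¬a ∧ a ∨ c
= ¬a ∧ ¬a ∨ ¬a ∧ ¬a ∧ a ∨ c   [complement / identity]
= ¬a ∧ ¬a ∨ ¬a ∧ a ∨ c   [idempotence]
= ¬a ∨ c   [distribution]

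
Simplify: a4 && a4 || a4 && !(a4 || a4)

a4

a4 && a4 || a4 && !(a4 || a4)
= a4 && a4 || a4 && !a4   — idempotence
= a4   — distribution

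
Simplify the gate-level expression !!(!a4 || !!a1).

!a4 || a1

!!(!a4 || !!a1)
= !a4 || !!a1   (double negation)
= !a4 || a1   (double negation)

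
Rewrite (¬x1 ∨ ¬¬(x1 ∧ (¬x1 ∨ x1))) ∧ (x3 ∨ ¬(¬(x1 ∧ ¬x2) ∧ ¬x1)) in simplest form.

x3 ∨ x1

(¬x1 ∨ ¬¬(x1 ∧ (¬x1 ∨ x1))) ∧ (x3 ∨ ¬(¬(x1 ∧ ¬x2) ∧ ¬x1))
= (¬x1 ∨ ¬¬(x1 ∧ (¬x1 ∨ x1))) ∧ (x3 ∨ x1 ∧ ¬x2 ∨ x1)   (De Morgan)
= (¬x1 ∨ ¬¬x1) ∧ (x3 ∨ x1 ∧ ¬x2 ∨ x1)   (complement / identity)
= (¬x1 ∨ ¬¬x1) ∧ (x3 ∨ x1)   (absorption)
= (¬x1 ∨ x1) ∧ (x3 ∨ x1)   (double negation)
= x3 ∨ x1   (complement / identity)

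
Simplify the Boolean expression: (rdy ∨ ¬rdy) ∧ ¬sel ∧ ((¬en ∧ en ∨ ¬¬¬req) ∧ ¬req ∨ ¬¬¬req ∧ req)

(rdy ∨ ¬rdy) ∧ ¬sel ∧ ((¬en ∧ en ∨ ¬¬¬req) ∧ ¬req ∨ ¬¬¬req ∧ req)
= ¬sel ∧ ((¬en ∧ en ∨ ¬¬¬req) ∧ ¬req ∨ ¬¬¬req ∧ req)   (complement / identity)
= ¬sel ∧ (¬¬¬req ∧ ¬req ∨ ¬¬¬req ∧ req)   (complement / identity)
= ¬sel ∧ ¬¬¬req   (distribution)
= ¬sel ∧ ¬req   (double negation)

¬sel ∧ ¬req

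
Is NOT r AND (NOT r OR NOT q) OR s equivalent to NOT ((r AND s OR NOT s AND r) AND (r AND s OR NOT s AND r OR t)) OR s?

E1: NOT r AND (NOT r OR NOT q) OR s
    = NOT r OR s   — absorption
E2: NOT ((r AND s OR NOT s AND r) AND (r AND s OR NOT s AND r OR t)) OR s
    = NOT (r AND s OR NOT s AND r) OR s   — absorption
    = NOT r OR s   — distribution
Both reduce to NOT r OR s, so they are equivalent.

Yes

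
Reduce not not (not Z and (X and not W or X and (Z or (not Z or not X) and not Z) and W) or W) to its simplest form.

not Z and X or W

not not (not Z and (X and not W or X and (Z or (not Z or not X) and not Z) and W) or W)
= not not (not Z and (X and not W or X and (Z or not Z) and W) or W)   [absorption]
= not not (not Z and (X and not W or X and W) or W)   [complement / identity]
= not Z and (X and not W or X and W) or W   [double negation]
= not Z and X or W   [distribution]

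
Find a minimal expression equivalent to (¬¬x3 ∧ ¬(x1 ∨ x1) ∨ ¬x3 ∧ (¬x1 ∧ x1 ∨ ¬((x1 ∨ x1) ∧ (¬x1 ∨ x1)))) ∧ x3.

(¬¬x3 ∧ ¬(x1 ∨ x1) ∨ ¬x3 ∧ (¬x1 ∧ x1 ∨ ¬((x1 ∨ x1) ∧ (¬x1 ∨ x1)))) ∧ x3
= (x3 ∧ ¬(x1 ∨ x1) ∨ ¬x3 ∧ (¬x1 ∧ x1 ∨ ¬((x1 ∨ x1) ∧ (¬x1 ∨ x1)))) ∧ x3   [double negation]
= (x3 ∧ ¬(x1 ∨ x1) ∨ ¬x3 ∧ (¬x1 ∧ x1 ∨ ¬(x1 ∨ x1))) ∧ x3   [complement / identity]
= (x3 ∧ ¬(x1 ∨ x1) ∨ ¬x3 ∧ ¬(x1 ∨ x1)) ∧ x3   [complement / identity]
= ¬(x1 ∨ x1) ∧ x3   [distribution]
= ¬x1 ∧ x3   [idempotence]

¬x1 ∧ x3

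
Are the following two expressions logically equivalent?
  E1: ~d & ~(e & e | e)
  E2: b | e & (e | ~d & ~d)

No

E1: ~d & ~(e & e | e)
    = ~d & ~(e | e)
    = ~d & ~e
E2: b | e & (e | ~d & ~d)
    = b | e & (e | ~d)
    = b | e
These differ: at b=1, d=0, e=1, E1 = 0 but E2 = 1.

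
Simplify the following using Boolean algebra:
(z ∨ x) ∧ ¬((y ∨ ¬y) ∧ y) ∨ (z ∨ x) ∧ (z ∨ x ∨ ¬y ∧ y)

(z ∨ x) ∧ ¬((y ∨ ¬y) ∧ y) ∨ (z ∨ x) ∧ (z ∨ x ∨ ¬y ∧ y)
= (z ∨ x) ∧ ¬y ∨ (z ∨ x) ∧ (z ∨ x ∨ ¬y ∧ y)   — complement / identity
= (z ∨ x) ∧ ¬y ∨ (z ∨ x) ∧ (z ∨ x)   — complement / identity
= (z ∨ x) ∧ ¬y ∨ z ∨ x   — idempotence
= z ∨ x   — absorption

z ∨ x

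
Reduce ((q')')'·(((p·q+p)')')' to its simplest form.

q'·p'

((q')')'·(((p·q+p)')')'
= ((q')')'·(p·q+p)'   (double negation)
= ((q')')'·p'   (absorption)
= q'·p'   (double negation)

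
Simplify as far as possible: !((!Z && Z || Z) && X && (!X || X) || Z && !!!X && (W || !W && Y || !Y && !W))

!Z

!((!Z && Z || Z) && X && (!X || X) || Z && !!!X && (W || !W && Y || !Y && !W))
= !(Z && X && (!X || X) || Z && !!!X && (W || !W && Y || !Y && !W))   — complement / identity
= !(Z && X && (!X || X) || Z && !!!X && (W || !W))   — distribution
= !(Z && X && (!X || X) || Z && !X && (W || !W))   — double negation
= !(Z && X || Z && !X && (W || !W))   — complement / identity
= !(Z && X || Z && !X)   — complement / identity
= !Z   — distribution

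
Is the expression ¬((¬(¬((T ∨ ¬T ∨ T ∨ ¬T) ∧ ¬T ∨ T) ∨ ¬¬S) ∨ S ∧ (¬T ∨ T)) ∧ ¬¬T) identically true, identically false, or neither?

neither

¬((¬(¬((T ∨ ¬T ∨ T ∨ ¬T) ∧ ¬T ∨ T) ∨ ¬¬S) ∨ S ∧ (¬T ∨ T)) ∧ ¬¬T)
= ¬((((T ∨ ¬T ∨ T ∨ ¬T) ∧ ¬T ∨ T) ∧ ¬S ∨ S ∧ (¬T ∨ T)) ∧ ¬¬T)   [De Morgan]
= ¬((((T ∨ ¬T) ∧ ¬T ∨ T) ∧ ¬S ∨ S ∧ (¬T ∨ T)) ∧ ¬¬T)   [idempotence]
= ¬((((T ∨ ¬T) ∧ ¬T ∨ T) ∧ ¬S ∨ S ∧ (¬T ∨ T)) ∧ T)   [double negation]
= ¬(((¬T ∨ T) ∧ ¬S ∨ S ∧ (¬T ∨ T)) ∧ T)   [complement / identity]
= ¬((¬T ∨ T) ∧ T)   [distribution]
= ¬T   [complement / identity]
This depends on T, so it is not a constant.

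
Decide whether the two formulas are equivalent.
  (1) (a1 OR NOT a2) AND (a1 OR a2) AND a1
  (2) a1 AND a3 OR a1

E1: (a1 OR NOT a2) AND (a1 OR a2) AND a1
    = (a1 OR NOT a2) AND a1   — absorption
    = a1   — absorption
E2: a1 AND a3 OR a1
    = a1   — absorption
Both reduce to a1, so they are equivalent.

Yes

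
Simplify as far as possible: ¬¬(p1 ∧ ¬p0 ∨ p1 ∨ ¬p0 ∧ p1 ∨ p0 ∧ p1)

p1

¬¬(p1 ∧ ¬p0 ∨ p1 ∨ ¬p0 ∧ p1 ∨ p0 ∧ p1)
= p1 ∧ ¬p0 ∨ p1 ∨ ¬p0 ∧ p1 ∨ p0 ∧ p1   — double negation
= p1 ∧ ¬p0 ∨ p1 ∨ p1   — distribution
= p1 ∨ p1   — absorption
= p1   — idempotence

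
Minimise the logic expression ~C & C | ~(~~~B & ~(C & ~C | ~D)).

~C & C | ~(~~~B & ~(C & ~C | ~D))
= ~C & C | ~~B | C & ~C | ~D   (De Morgan)
= ~C & C | ~~B | ~D   (complement / identity)
= ~C & C | B | ~D   (double negation)
= B | ~D   (complement / identity)

B | ~D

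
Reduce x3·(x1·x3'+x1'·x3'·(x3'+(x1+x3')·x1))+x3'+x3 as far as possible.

x3·(x1·x3'+x1'·x3'·(x3'+(x1+x3')·x1))+x3'+x3
= x3·(x1·x3'+x1'·x3'·(x3'+x1))+x3'+x3   [absorption]
= x3·(x1·x3'+x1'·x3')+x3'+x3   [absorption]
= x3·x3'+x3'+x3   [distribution]
= x3'+x3   [complement / identity]
= 1   [complement]

1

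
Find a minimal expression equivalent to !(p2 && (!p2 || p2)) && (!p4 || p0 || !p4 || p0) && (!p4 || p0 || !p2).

!(p2 && (!p2 || p2)) && (!p4 || p0 || !p4 || p0) && (!p4 || p0 || !p2)
= !(p2 && (!p2 || p2)) && ((!p4 || p0) && !p2 || !p4 || p0)   — distribution
= !(p2 && (!p2 || p2)) && (!p4 || p0)   — absorption
= !p2 && (!p4 || p0)   — complement / identity

!p2 && (!p4 || p0)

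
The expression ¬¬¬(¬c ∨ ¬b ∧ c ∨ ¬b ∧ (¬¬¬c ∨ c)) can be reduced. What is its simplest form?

¬¬¬(¬c ∨ ¬b ∧ c ∨ ¬b ∧ (¬¬¬c ∨ c))
= ¬(¬c ∨ ¬b ∧ c ∨ ¬b ∧ (¬¬¬c ∨ c))   — double negation
= ¬(¬c ∨ ¬b ∧ c ∨ ¬b ∧ (¬c ∨ c))   — double negation
= ¬(¬c ∨ ¬b ∧ c ∨ ¬b)   — complement / identity
= ¬(¬c ∨ ¬b)   — absorption
= c ∧ b   — De Morgan

c ∧ b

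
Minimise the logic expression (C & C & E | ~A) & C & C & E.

C & E

(C & C & E | ~A) & C & C & E
= C & C & E   [absorption]
= C & E   [idempotence]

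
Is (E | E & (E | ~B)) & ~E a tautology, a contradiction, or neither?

(E | E & (E | ~B)) & ~E
= (E | E) & ~E   [absorption]
= E & ~E   [idempotence]
= 0   [complement]

contradiction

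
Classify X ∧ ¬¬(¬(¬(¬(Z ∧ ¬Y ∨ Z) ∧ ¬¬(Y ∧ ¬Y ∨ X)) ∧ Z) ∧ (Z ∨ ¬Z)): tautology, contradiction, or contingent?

contingent

X ∧ ¬¬(¬(¬(¬(Z ∧ ¬Y ∨ Z) ∧ ¬¬(Y ∧ ¬Y ∨ X)) ∧ Z) ∧ (Z ∨ ¬Z))
= X ∧ ¬¬(¬(¬(¬Z ∧ ¬¬(Y ∧ ¬Y ∨ X)) ∧ Z) ∧ (Z ∨ ¬Z))
= X ∧ ¬¬(¬(¬(¬Z ∧ ¬¬X) ∧ Z) ∧ (Z ∨ ¬Z))
= X ∧ ¬¬¬(¬(¬Z ∧ ¬¬X) ∧ Z)
= X ∧ ¬(¬(¬Z ∧ ¬¬X) ∧ Z)
= X ∧ ¬((Z ∨ ¬X) ∧ Z)
= X ∧ ¬Z
This depends on X, Z, so it is not a constant.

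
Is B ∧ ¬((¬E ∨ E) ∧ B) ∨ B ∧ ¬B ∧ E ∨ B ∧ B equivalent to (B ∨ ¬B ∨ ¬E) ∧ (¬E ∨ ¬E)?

E1: B ∧ ¬((¬E ∨ E) ∧ B) ∨ B ∧ ¬B ∧ E ∨ B ∧ B
    = B ∧ ¬B ∨ B ∧ ¬B ∧ E ∨ B ∧ B   [complement / identity]
    = B ∧ ¬B ∨ B ∧ B   [absorption]
    = B   [distribution]
E2: (B ∨ ¬B ∨ ¬E) ∧ (¬E ∨ ¬E)
    = (B ∨ ¬B) ∧ ¬E ∨ ¬E   [distribution]
    = ¬E ∨ ¬E   [complement / identity]
    = ¬E   [idempotence]
These differ: at B=0, E=0, E1 = 0 but E2 = 1.

No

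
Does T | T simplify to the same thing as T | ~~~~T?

Yes

E1: T | T
    = T
E2: T | ~~~~T
    = T | ~~T
    = T | T
    = T
Both reduce to T, so they are equivalent.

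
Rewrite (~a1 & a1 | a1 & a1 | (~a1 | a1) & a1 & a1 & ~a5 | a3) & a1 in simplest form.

(~a1 & a1 | a1 & a1 | (~a1 | a1) & a1 & a1 & ~a5 | a3) & a1
= (~a1 & a1 | a1 & a1 | a1 & a1 & ~a5 | a3) & a1   [complement / identity]
= (~a1 & a1 | a1 & a1 | a3) & a1   [absorption]
= (a1 | a3) & a1   [distribution]
= a1   [absorption]

a1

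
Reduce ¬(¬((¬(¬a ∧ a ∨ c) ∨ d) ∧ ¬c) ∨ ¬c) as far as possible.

¬(¬((¬(¬a ∧ a ∨ c) ∨ d) ∧ ¬c) ∨ ¬c)
= (¬(¬a ∧ a ∨ c) ∨ d) ∧ ¬c ∧ c   (De Morgan)
= (¬c ∨ d) ∧ ¬c ∧ c   (complement / identity)
= ¬c ∧ c   (absorption)
= False   (complement)

False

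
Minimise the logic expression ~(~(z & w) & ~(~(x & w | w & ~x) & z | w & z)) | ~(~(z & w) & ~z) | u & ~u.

z

~(~(z & w) & ~(~(x & w | w & ~x) & z | w & z)) | ~(~(z & w) & ~z) | u & ~u
= ~(~(z & w) & ~(~w & z | w & z)) | ~(~(z & w) & ~z) | u & ~u
= ~(~(z & w) & ~z) | ~(~(z & w) & ~z) | u & ~u
= ~(~(z & w) & ~z) | ~(~(z & w) & ~z)
= ~(~(z & w) & ~z)
= z & w | z
= z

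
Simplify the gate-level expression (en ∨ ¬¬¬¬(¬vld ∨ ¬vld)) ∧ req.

(en ∨ ¬¬¬¬(¬vld ∨ ¬vld)) ∧ req
= (en ∨ ¬¬(¬vld ∨ ¬vld)) ∧ req   (double negation)
= (en ∨ ¬(vld ∧ vld)) ∧ req   (De Morgan)
= (en ∨ ¬vld) ∧ req   (idempotence)

(en ∨ ¬vld) ∧ req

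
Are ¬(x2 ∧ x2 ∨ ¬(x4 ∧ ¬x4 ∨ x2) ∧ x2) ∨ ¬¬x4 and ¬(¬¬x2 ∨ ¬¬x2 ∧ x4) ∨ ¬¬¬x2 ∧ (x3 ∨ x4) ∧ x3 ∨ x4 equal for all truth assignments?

Yes

E1: ¬(x2 ∧ x2 ∨ ¬(x4 ∧ ¬x4 ∨ x2) ∧ x2) ∨ ¬¬x4
    = ¬(x2 ∧ x2 ∨ ¬x2 ∧ x2) ∨ ¬¬x4   [complement / identity]
    = ¬(x2 ∧ x2 ∨ ¬x2 ∧ x2) ∨ x4   [double negation]
    = ¬x2 ∨ x4   [distribution]
E2: ¬(¬¬x2 ∨ ¬¬x2 ∧ x4) ∨ ¬¬¬x2 ∧ (x3 ∨ x4) ∧ x3 ∨ x4
    = ¬¬¬x2 ∨ ¬¬¬x2 ∧ (x3 ∨ x4) ∧ x3 ∨ x4   [absorption]
    = ¬¬¬x2 ∨ ¬¬¬x2 ∧ x3 ∨ x4   [absorption]
    = ¬¬¬x2 ∨ x4   [absorption]
    = ¬x2 ∨ x4   [double negation]
Both reduce to ¬x2 ∨ x4, so they are equivalent.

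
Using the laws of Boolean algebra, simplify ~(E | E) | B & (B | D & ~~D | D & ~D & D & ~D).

~(E | E) | B & (B | D & ~~D | D & ~D & D & ~D)
= ~(E | E) | B & (B | D & ~~D | D & ~D)   — idempotence
= ~(E | E) | B & (B | D & D | D & ~D)   — double negation
= ~(E | E) | B & (B | D)   — distribution
= ~(E | E) | B   — absorption
= ~E | B   — idempotence

~E | B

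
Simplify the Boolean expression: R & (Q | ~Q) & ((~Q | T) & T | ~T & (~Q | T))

R & (~Q | T)

R & (Q | ~Q) & ((~Q | T) & T | ~T & (~Q | T))
= R & (Q | ~Q) & (~Q | T)   [distribution]
= R & (~Q | T)   [complement / identity]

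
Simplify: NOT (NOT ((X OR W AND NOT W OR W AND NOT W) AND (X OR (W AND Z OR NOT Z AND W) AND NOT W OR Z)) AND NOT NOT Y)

NOT (NOT ((X OR W AND NOT W OR W AND NOT W) AND (X OR (W AND Z OR NOT Z AND W) AND NOT W OR Z)) AND NOT NOT Y)
= NOT (NOT ((X OR W AND NOT W) AND (X OR (W AND Z OR NOT Z AND W) AND NOT W OR Z)) AND NOT NOT Y)
= NOT (NOT ((X OR W AND NOT W) AND (X OR W AND NOT W OR Z)) AND NOT NOT Y)
= NOT (NOT (X OR W AND NOT W) AND NOT NOT Y)
= X OR W AND NOT W OR NOT Y
= X OR NOT Y

X OR NOT Y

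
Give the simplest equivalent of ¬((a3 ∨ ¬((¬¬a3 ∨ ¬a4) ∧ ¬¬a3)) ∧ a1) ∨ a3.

¬a1 ∨ a3

¬((a3 ∨ ¬((¬¬a3 ∨ ¬a4) ∧ ¬¬a3)) ∧ a1) ∨ a3
= ¬((a3 ∨ ¬¬¬a3) ∧ a1) ∨ a3   (absorption)
= ¬((a3 ∨ ¬a3) ∧ a1) ∨ a3   (double negation)
= ¬a1 ∨ a3   (complement / identity)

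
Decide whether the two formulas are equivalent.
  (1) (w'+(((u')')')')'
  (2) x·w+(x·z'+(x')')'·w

E1: (w'+(((u')')')')'
    = (w'+(u')')'   — double negation
    = w·u'   — De Morgan
E2: x·w+(x·z'+(x')')'·w
    = x·w+(x·z'+x)'·w   — double negation
    = x·w+x'·w   — absorption
    = w   — distribution
These differ: at u=1, w=1, x=0, z=1, E1 = 0 but E2 = 1.

No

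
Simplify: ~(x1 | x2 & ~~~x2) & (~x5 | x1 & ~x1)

~(x1 | x2 & ~~~x2) & (~x5 | x1 & ~x1)
= ~(x1 | x2 & ~x2) & (~x5 | x1 & ~x1)   — double negation
= ~(x1 | x2 & ~x2) & ~x5   — complement / identity
= ~x1 & ~x5   — complement / identity

~x1 & ~x5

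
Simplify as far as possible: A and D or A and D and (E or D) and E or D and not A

A and D or A and D and (E or D) and E or D and not A
= A and D or A and D and E or D and not A   (absorption)
= A and D or D and not A   (absorption)
= D   (distribution)

D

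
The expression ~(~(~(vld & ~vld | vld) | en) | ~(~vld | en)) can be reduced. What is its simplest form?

~(~(~(vld & ~vld | vld) | en) | ~(~vld | en))
= ~(~(~vld | en) | ~(~vld | en))
= (~vld | en) & (~vld | en)
= ~vld | en

~vld | en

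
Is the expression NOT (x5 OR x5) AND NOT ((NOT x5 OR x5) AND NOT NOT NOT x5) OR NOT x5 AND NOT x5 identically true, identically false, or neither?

neither

NOT (x5 OR x5) AND NOT ((NOT x5 OR x5) AND NOT NOT NOT x5) OR NOT x5 AND NOT x5
= NOT x5 AND NOT ((NOT x5 OR x5) AND NOT NOT NOT x5) OR NOT x5 AND NOT x5   (idempotence)
= NOT x5 AND NOT NOT NOT NOT x5 OR NOT x5 AND NOT x5   (complement / identity)
= NOT x5 AND NOT NOT x5 OR NOT x5 AND NOT x5   (double negation)
= NOT x5 AND x5 OR NOT x5 AND NOT x5   (double negation)
= NOT x5   (distribution)
This depends on x5, so it is not a constant.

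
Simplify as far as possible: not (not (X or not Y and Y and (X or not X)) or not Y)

X and Y

not (not (X or not Y and Y and (X or not X)) or not Y)
= not (not (X or not Y and Y) or not Y)   (complement / identity)
= not (not X or not Y)   (complement / identity)
= X and Y   (De Morgan)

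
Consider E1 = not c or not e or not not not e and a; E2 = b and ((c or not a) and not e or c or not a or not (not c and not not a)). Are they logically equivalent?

E1: not c or not e or not not not e and a
    = not c or not e or not e and a
    = not c or not e
E2: b and ((c or not a) and not e or c or not a or not (not c and not not a))
    = b and ((c or not a) and not e or c or not a or c or not a)
    = b and (c or not a or c or not a)
    = b and (c or not a)
These differ: at a=1, b=0, c=0, e=1, E1 = 1 but E2 = 0.

No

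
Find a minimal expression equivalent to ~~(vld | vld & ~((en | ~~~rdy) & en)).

vld

~~(vld | vld & ~((en | ~~~rdy) & en))
= ~~(vld | vld & ~((en | ~rdy) & en))   [double negation]
= ~~(vld | vld & ~en)   [absorption]
= vld | vld & ~en   [double negation]
= vld   [absorption]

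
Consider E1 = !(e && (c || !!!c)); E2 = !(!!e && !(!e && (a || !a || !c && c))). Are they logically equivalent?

Yes

E1: !(e && (c || !!!c))
    = !(e && (c || !c))   (double negation)
    = !e   (complement / identity)
E2: !(!!e && !(!e && (a || !a || !c && c)))
    = !(!!e && !(!e && (a || !a)))   (complement / identity)
    = !(!!e && !!e)   (complement / identity)
    = !e || !e   (De Morgan)
    = !e   (idempotence)
Both reduce to !e, so they are equivalent.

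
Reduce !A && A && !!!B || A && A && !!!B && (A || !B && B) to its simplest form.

!A && A && !!!B || A && A && !!!B && (A || !B && B)
= !A && A && !!!B || A && !!!B && (A || !B && B)   [idempotence]
= !A && A && !!!B || A && !!!B && A   [complement / identity]
= A && !!!B   [distribution]
= A && !B   [double negation]

A && !B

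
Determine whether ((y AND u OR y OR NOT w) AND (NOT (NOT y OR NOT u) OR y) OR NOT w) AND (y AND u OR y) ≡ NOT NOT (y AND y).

E1: ((y AND u OR y OR NOT w) AND (NOT (NOT y OR NOT u) OR y) OR NOT w) AND (y AND u OR y)
    = ((y AND u OR y OR NOT w) AND (y AND u OR y) OR NOT w) AND (y AND u OR y)
    = (y AND u OR y OR NOT w) AND (y AND u OR y)
    = y AND u OR y
    = y
E2: NOT NOT (y AND y)
    = NOT NOT y
    = y
Both reduce to y, so they are equivalent.

Yes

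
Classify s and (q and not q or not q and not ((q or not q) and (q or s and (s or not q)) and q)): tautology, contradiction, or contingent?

s and (q and not q or not q and not ((q or not q) and (q or s and (s or not q)) and q))
= s and (q and not q or not q and not ((q or s and (s or not q)) and q))   [complement / identity]
= s and (q and not q or not q and not ((q or s) and q))   [absorption]
= s and (q and not q or not q and not q)   [absorption]
= s and not q   [distribution]
This depends on q, s, so it is not a constant.

contingent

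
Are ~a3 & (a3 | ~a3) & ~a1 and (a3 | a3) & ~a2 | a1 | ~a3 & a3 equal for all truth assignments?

E1: ~a3 & (a3 | ~a3) & ~a1
    = ~a3 & ~a1   — complement / identity
E2: (a3 | a3) & ~a2 | a1 | ~a3 & a3
    = a3 & ~a2 | a1 | ~a3 & a3   — idempotence
    = a3 & ~a2 | a1   — complement / identity
These differ: at a1=1, a2=0, a3=0, E1 = 0 but E2 = 1.

No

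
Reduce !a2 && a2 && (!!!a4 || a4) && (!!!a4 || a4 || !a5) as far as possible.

!a2 && a2 && (!!!a4 || a4) && (!!!a4 || a4 || !a5)
= !a2 && a2 && (!!!a4 || a4)
= !a2 && a2 && (!a4 || a4)
= !a2 && a2
= false

false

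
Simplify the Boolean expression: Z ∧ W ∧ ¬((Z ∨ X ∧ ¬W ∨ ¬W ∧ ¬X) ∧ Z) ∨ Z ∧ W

Z ∧ W ∧ ¬((Z ∨ X ∧ ¬W ∨ ¬W ∧ ¬X) ∧ Z) ∨ Z ∧ W
= Z ∧ (W ∧ ¬((Z ∨ X ∧ ¬W ∨ ¬W ∧ ¬X) ∧ Z) ∨ W)   [distribution]
= Z ∧ (W ∧ ¬((Z ∨ ¬W) ∧ Z) ∨ W)   [distribution]
= Z ∧ (W ∧ ¬Z ∨ W)   [absorption]
= Z ∧ W   [absorption]

Z ∧ W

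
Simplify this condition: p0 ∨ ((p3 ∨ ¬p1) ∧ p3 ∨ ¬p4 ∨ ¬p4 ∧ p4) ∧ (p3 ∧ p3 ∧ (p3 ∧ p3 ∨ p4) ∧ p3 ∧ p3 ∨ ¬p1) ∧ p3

p0 ∨ ((p3 ∨ ¬p1) ∧ p3 ∨ ¬p4 ∨ ¬p4 ∧ p4) ∧ (p3 ∧ p3 ∧ (p3 ∧ p3 ∨ p4) ∧ p3 ∧ p3 ∨ ¬p1) ∧ p3
= p0 ∨ ((p3 ∨ ¬p1) ∧ p3 ∨ ¬p4 ∨ ¬p4 ∧ p4) ∧ (p3 ∧ p3 ∧ p3 ∧ p3 ∨ ¬p1) ∧ p3   — absorption
= p0 ∨ ((p3 ∨ ¬p1) ∧ p3 ∨ ¬p4 ∨ ¬p4 ∧ p4) ∧ (p3 ∧ p3 ∨ ¬p1) ∧ p3   — idempotence
= p0 ∨ ((p3 ∨ ¬p1) ∧ p3 ∨ ¬p4) ∧ (p3 ∧ p3 ∨ ¬p1) ∧ p3   — complement / identity
= p0 ∨ ((p3 ∨ ¬p1) ∧ p3 ∨ ¬p4) ∧ (p3 ∨ ¬p1) ∧ p3   — idempotence
= p0 ∨ (p3 ∨ ¬p1) ∧ p3   — absorption
= p0 ∨ p3   — absorption

p0 ∨ p3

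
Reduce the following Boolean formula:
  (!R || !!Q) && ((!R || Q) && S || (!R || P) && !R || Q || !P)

(!R || !!Q) && ((!R || Q) && S || (!R || P) && !R || Q || !P)
= (!R || !!Q) && ((!R || Q) && S || !R || Q || !P)   (absorption)
= (!R || !!Q) && (!R || Q || !P)   (absorption)
= (!R || Q) && (!R || Q || !P)   (double negation)
= !R || Q   (absorption)

!R || Q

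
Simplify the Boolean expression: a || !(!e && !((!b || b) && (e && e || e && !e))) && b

a || !(!e && !((!b || b) && (e && e || e && !e))) && b
= a || !(!e && !(e && e || e && !e)) && b   (complement / identity)
= a || !(!e && !e) && b   (distribution)
= a || !!e && b   (idempotence)
= a || e && b   (double negation)

a || e && b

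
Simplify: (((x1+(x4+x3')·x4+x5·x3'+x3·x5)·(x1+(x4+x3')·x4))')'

x1+x4

(((x1+(x4+x3')·x4+x5·x3'+x3·x5)·(x1+(x4+x3')·x4))')'
= (((x1+(x4+x3')·x4+x5)·(x1+(x4+x3')·x4))')'
= ((x1+(x4+x3')·x4)')'
= ((x1+x4)')'
= x1+x4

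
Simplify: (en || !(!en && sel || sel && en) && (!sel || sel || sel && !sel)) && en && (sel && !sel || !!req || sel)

en && (req || sel)

(en || !(!en && sel || sel && en) && (!sel || sel || sel && !sel)) && en && (sel && !sel || !!req || sel)
= (en || !(!en && sel || sel && en) && (!sel || sel)) && en && (sel && !sel || !!req || sel)
= (en || !sel && (!sel || sel)) && en && (sel && !sel || !!req || sel)
= (en || !sel && (!sel || sel)) && en && (!!req || sel)
= (en || !sel && (!sel || sel)) && en && (req || sel)
= (en || !sel) && en && (req || sel)
= en && (req || sel)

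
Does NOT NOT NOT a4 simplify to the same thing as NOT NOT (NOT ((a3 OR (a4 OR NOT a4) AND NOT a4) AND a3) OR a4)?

E1: NOT NOT NOT a4
    = NOT a4   — double negation
E2: NOT NOT (NOT ((a3 OR (a4 OR NOT a4) AND NOT a4) AND a3) OR a4)
    = NOT NOT (NOT ((a3 OR NOT a4) AND a3) OR a4)   — complement / identity
    = NOT NOT (NOT a3 OR a4)   — absorption
    = NOT a3 OR a4   — double negation
These differ: at a3=1, a4=1, E1 = 0 but E2 = 1.

No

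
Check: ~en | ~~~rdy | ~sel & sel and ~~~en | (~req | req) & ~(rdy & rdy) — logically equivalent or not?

Yes

E1: ~en | ~~~rdy | ~sel & sel
    = ~en | ~~~rdy   (complement / identity)
    = ~en | ~rdy   (double negation)
E2: ~~~en | (~req | req) & ~(rdy & rdy)
    = ~~~en | (~req | req) & ~rdy   (idempotence)
    = ~~~en | ~rdy   (complement / identity)
    = ~en | ~rdy   (double negation)
Both reduce to ~en | ~rdy, so they are equivalent.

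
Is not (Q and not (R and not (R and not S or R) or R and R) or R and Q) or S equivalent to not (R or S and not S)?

E1: not (Q and not (R and not (R and not S or R) or R and R) or R and Q) or S
    = not (Q and not (R and not R or R and R) or R and Q) or S
    = not (Q and not R or R and Q) or S
    = not Q or S
E2: not (R or S and not S)
    = not R
These differ: at Q=0, R=1, S=1, E1 = 1 but E2 = 0.

No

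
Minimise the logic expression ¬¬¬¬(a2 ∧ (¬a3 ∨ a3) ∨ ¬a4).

¬¬¬¬(a2 ∧ (¬a3 ∨ a3) ∨ ¬a4)
= ¬¬¬¬(a2 ∨ ¬a4)   (complement / identity)
= ¬¬(a2 ∨ ¬a4)   (double negation)
= a2 ∨ ¬a4   (double negation)

a2 ∨ ¬a4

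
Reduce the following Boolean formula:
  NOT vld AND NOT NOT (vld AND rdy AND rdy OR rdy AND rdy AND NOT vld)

NOT vld AND NOT NOT (vld AND rdy AND rdy OR rdy AND rdy AND NOT vld)
= NOT vld AND NOT NOT (rdy AND rdy)   (distribution)
= NOT vld AND NOT NOT rdy   (idempotence)
= NOT vld AND rdy   (double negation)

NOT vld AND rdy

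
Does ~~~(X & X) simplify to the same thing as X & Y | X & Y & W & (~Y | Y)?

No

E1: ~~~(X & X)
    = ~~~X   [idempotence]
    = ~X   [double negation]
E2: X & Y | X & Y & W & (~Y | Y)
    = X & Y | X & Y & W   [complement / identity]
    = X & Y   [absorption]
These differ: at W=0, X=0, Y=1, E1 = 1 but E2 = 0.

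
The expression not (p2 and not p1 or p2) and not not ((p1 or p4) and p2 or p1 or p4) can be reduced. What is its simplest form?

not p2 and (p1 or p4)

not (p2 and not p1 or p2) and not not ((p1 or p4) and p2 or p1 or p4)
= not (p2 and not p1 or p2) and not not (p1 or p4)   — absorption
= not (p2 and not p1 or p2) and (p1 or p4)   — double negation
= not p2 and (p1 or p4)   — absorption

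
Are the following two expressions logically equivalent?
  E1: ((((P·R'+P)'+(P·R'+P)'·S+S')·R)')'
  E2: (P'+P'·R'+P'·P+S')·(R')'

E1: ((((P·R'+P)'+(P·R'+P)'·S+S')·R)')'
    = ((((P·R'+P)'+S')·R)')'   (absorption)
    = ((P·R'+P)'+S')·R   (double negation)
    = (P'+S')·R   (absorption)
E2: (P'+P'·R'+P'·P+S')·(R')'
    = (P'+P'·R'+S')·(R')'   (complement / identity)
    = (P'+S')·(R')'   (absorption)
    = (P'+S')·R   (double negation)
Both reduce to (P'+S')·R, so they are equivalent.

Yes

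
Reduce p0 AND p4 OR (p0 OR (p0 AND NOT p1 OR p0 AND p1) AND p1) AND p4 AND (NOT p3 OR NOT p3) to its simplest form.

p0 AND p4

p0 AND p4 OR (p0 OR (p0 AND NOT p1 OR p0 AND p1) AND p1) AND p4 AND (NOT p3 OR NOT p3)
= p0 AND p4 OR (p0 OR (p0 AND NOT p1 OR p0 AND p1) AND p1) AND p4 AND NOT p3
= p0 AND p4 OR (p0 OR p0 AND p1) AND p4 AND NOT p3
= p0 AND p4 OR p0 AND p4 AND NOT p3
= p0 AND p4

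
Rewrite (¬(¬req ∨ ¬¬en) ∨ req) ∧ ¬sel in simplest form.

(¬(¬req ∨ ¬¬en) ∨ req) ∧ ¬sel
= (req ∧ ¬en ∨ req) ∧ ¬sel   [De Morgan]
= req ∧ ¬sel   [absorption]

req ∧ ¬sel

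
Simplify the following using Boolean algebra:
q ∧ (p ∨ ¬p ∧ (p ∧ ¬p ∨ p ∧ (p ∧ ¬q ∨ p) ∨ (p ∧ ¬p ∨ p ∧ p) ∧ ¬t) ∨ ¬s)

q ∧ (p ∨ ¬p ∧ (p ∧ ¬p ∨ p ∧ (p ∧ ¬q ∨ p) ∨ (p ∧ ¬p ∨ p ∧ p) ∧ ¬t) ∨ ¬s)
= q ∧ (p ∨ ¬p ∧ (p ∧ ¬p ∨ p ∧ p ∨ (p ∧ ¬p ∨ p ∧ p) ∧ ¬t) ∨ ¬s)   (absorption)
= q ∧ (p ∨ ¬p ∧ (p ∧ ¬p ∨ p ∧ p) ∨ ¬s)   (absorption)
= q ∧ (p ∨ ¬p ∧ p ∨ ¬s)   (distribution)
= q ∧ (p ∨ ¬s)   (complement / identity)

q ∧ (p ∨ ¬s)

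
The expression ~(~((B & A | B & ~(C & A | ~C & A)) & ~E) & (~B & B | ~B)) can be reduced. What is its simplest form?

~(~((B & A | B & ~(C & A | ~C & A)) & ~E) & (~B & B | ~B))
= ~(~((B & A | B & ~A) & ~E) & (~B & B | ~B))   — distribution
= ~(~(B & ~E) & (~B & B | ~B))   — distribution
= ~(~(B & ~E) & ~B)   — complement / identity
= B & ~E | B   — De Morgan
= B   — absorption

B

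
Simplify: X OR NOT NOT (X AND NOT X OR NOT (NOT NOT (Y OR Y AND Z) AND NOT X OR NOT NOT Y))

X OR NOT NOT (X AND NOT X OR NOT (NOT NOT (Y OR Y AND Z) AND NOT X OR NOT NOT Y))
= X OR NOT NOT (X AND NOT X OR NOT (NOT NOT Y AND NOT X OR NOT NOT Y))   [absorption]
= X OR NOT NOT NOT (NOT NOT Y AND NOT X OR NOT NOT Y)   [complement / identity]
= X OR NOT NOT NOT NOT NOT Y   [absorption]
= X OR NOT NOT NOT Y   [double negation]
= X OR NOT Y   [double negation]

X OR NOT Y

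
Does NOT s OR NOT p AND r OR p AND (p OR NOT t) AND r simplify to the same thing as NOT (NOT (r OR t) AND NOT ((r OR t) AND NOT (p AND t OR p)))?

No

E1: NOT s OR NOT p AND r OR p AND (p OR NOT t) AND r
    = NOT s OR NOT p AND r OR p AND r   — absorption
    = NOT s OR r   — distribution
E2: NOT (NOT (r OR t) AND NOT ((r OR t) AND NOT (p AND t OR p)))
    = NOT (NOT (r OR t) AND NOT ((r OR t) AND NOT p))   — absorption
    = r OR t OR (r OR t) AND NOT p   — De Morgan
    = r OR t   — absorption
These differ: at p=1, r=0, s=1, t=1, E1 = 0 but E2 = 1.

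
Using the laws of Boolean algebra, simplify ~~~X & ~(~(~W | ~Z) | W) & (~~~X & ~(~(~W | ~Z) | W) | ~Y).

~X & ~W

~~~X & ~(~(~W | ~Z) | W) & (~~~X & ~(~(~W | ~Z) | W) | ~Y)
= ~~~X & ~(~(~W | ~Z) | W)   — absorption
= ~~~X & ~(W & Z | W)   — De Morgan
= ~~~X & ~W   — absorption
= ~X & ~W   — double negation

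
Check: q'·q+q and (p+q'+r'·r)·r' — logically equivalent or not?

E1: q'·q+q
    = q   (complement / identity)
E2: (p+q'+r'·r)·r'
    = (p+q')·r'   (complement / identity)
These differ: at p=0, q=0, r=0, E1 = 0 but E2 = 1.

No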